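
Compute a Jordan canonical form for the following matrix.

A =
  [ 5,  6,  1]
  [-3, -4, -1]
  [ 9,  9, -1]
J_2(-1) ⊕ J_1(2)

The characteristic polynomial is
  det(x·I − A) = x^3 - 3*x - 2 = (x - 2)*(x + 1)^2

Eigenvalues and multiplicities (the geometric multiplicity of λ is n − rank(A − λI), which equals the number of Jordan blocks for λ):
  λ = -1: algebraic multiplicity = 2, geometric multiplicity = 1
  λ = 2: algebraic multiplicity = 1, geometric multiplicity = 1

Determining the block sizes for each eigenvalue:
  λ = -1: one block (gm = 1), so the single block has size am = 2 → block sizes [2]
  λ = 2: one block (gm = 1), so the single block has size am = 1 → block sizes [1]

Assembling the blocks gives a Jordan form
J =
  [-1,  1, 0]
  [ 0, -1, 0]
  [ 0,  0, 2]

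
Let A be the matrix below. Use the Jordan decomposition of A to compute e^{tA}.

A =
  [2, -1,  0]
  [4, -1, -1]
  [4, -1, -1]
e^{tA} =
  [2*t + 1, -t^2/2 - t, t^2/2]
  [4*t, -t^2 - t + 1, t^2 - t]
  [4*t, -t^2 - t, t^2 - t + 1]

Strategy: write A = P · J · P⁻¹ where J is a Jordan canonical form, so e^{tA} = P · e^{tJ} · P⁻¹, and e^{tJ} can be computed block-by-block.

A has Jordan form
J =
  [0, 1, 0]
  [0, 0, 1]
  [0, 0, 0]
(up to reordering of blocks).

Per-block formulas:
  For a 3×3 Jordan block J_3(0): exp(t · J_3(0)) = e^(0t)·(I + t·N + (t^2/2)·N^2), where N is the 3×3 nilpotent shift.

After assembling e^{tJ} and conjugating by P, we get:

e^{tA} =
  [2*t + 1, -t^2/2 - t, t^2/2]
  [4*t, -t^2 - t + 1, t^2 - t]
  [4*t, -t^2 - t, t^2 - t + 1]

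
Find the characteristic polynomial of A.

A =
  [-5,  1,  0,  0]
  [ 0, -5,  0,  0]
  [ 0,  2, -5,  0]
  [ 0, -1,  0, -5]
x^4 + 20*x^3 + 150*x^2 + 500*x + 625

Expanding det(x·I − A) (e.g. by cofactor expansion or by noting that A is similar to its Jordan form J, which has the same characteristic polynomial as A) gives
  χ_A(x) = x^4 + 20*x^3 + 150*x^2 + 500*x + 625
which factors as (x + 5)^4. The eigenvalues (with algebraic multiplicities) are λ = -5 with multiplicity 4.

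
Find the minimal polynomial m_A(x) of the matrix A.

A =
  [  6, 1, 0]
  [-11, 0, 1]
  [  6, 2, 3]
x^3 - 9*x^2 + 27*x - 27

The characteristic polynomial is χ_A(x) = (x - 3)^3, so the eigenvalues are known. The minimal polynomial is
  m_A(x) = Π_λ (x − λ)^{k_λ}
where k_λ is the size of the *largest* Jordan block for λ (equivalently, the smallest k with (A − λI)^k v = 0 for every generalised eigenvector v of λ).

  λ = 3: largest Jordan block has size 3, contributing (x − 3)^3

So m_A(x) = (x - 3)^3 = x^3 - 9*x^2 + 27*x - 27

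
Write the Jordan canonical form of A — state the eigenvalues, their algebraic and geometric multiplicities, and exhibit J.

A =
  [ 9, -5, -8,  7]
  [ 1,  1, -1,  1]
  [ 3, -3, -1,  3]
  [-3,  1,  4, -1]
J_3(2) ⊕ J_1(2)

The characteristic polynomial is
  det(x·I − A) = x^4 - 8*x^3 + 24*x^2 - 32*x + 16 = (x - 2)^4

Eigenvalues and multiplicities (the geometric multiplicity of λ is n − rank(A − λI), which equals the number of Jordan blocks for λ):
  λ = 2: algebraic multiplicity = 4, geometric multiplicity = 2

Determining the block sizes for each eigenvalue:
  λ = 2: with am = 4 and gm = 2, the partition is not yet determined (e.g. several partitions of 4 into 2 parts exist). Let N = A − (2)·I. Computing rank(N^1) = 2, rank(N^2) = 1, rank(N^3) = 0; the number of blocks of size ≥ j is rank(N^{j−1}) − rank(N^j), giving [2, 1, 1]. So we have 1 block(s) of size 3, 1 block(s) of size 1 → block sizes [3, 1]

Assembling the blocks gives a Jordan form
J =
  [2, 1, 0, 0]
  [0, 2, 1, 0]
  [0, 0, 2, 0]
  [0, 0, 0, 2]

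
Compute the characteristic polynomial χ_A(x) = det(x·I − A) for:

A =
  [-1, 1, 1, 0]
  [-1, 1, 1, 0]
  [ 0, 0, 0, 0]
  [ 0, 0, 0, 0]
x^4

Expanding det(x·I − A) (e.g. by cofactor expansion or by noting that A is similar to its Jordan form J, which has the same characteristic polynomial as A) gives
  χ_A(x) = x^4
which factors as x^4. The eigenvalues (with algebraic multiplicities) are λ = 0 with multiplicity 4.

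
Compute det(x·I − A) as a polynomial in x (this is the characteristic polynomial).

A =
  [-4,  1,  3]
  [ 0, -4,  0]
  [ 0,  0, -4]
x^3 + 12*x^2 + 48*x + 64

Expanding det(x·I − A) (e.g. by cofactor expansion or by noting that A is similar to its Jordan form J, which has the same characteristic polynomial as A) gives
  χ_A(x) = x^3 + 12*x^2 + 48*x + 64
which factors as (x + 4)^3. The eigenvalues (with algebraic multiplicities) are λ = -4 with multiplicity 3.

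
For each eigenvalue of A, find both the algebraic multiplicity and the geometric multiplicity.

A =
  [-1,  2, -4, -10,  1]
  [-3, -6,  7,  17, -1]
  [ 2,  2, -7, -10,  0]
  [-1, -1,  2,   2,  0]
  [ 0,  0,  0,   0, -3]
λ = -3: alg = 5, geom = 2

Step 1 — factor the characteristic polynomial to read off the algebraic multiplicities:
  χ_A(x) = (x + 3)^5

Step 2 — compute geometric multiplicities via the rank-nullity identity g(λ) = n − rank(A − λI):
  rank(A − (-3)·I) = 3, so dim ker(A − (-3)·I) = n − 3 = 2

Summary:
  λ = -3: algebraic multiplicity = 5, geometric multiplicity = 2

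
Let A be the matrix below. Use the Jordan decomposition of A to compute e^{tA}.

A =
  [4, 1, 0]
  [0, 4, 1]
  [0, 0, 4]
e^{tA} =
  [exp(4*t), t*exp(4*t), t^2*exp(4*t)/2]
  [0, exp(4*t), t*exp(4*t)]
  [0, 0, exp(4*t)]

Strategy: write A = P · J · P⁻¹ where J is a Jordan canonical form, so e^{tA} = P · e^{tJ} · P⁻¹, and e^{tJ} can be computed block-by-block.

A has Jordan form
J =
  [4, 1, 0]
  [0, 4, 1]
  [0, 0, 4]
(up to reordering of blocks).

Per-block formulas:
  For a 3×3 Jordan block J_3(4): exp(t · J_3(4)) = e^(4t)·(I + t·N + (t^2/2)·N^2), where N is the 3×3 nilpotent shift.

After assembling e^{tJ} and conjugating by P, we get:

e^{tA} =
  [exp(4*t), t*exp(4*t), t^2*exp(4*t)/2]
  [0, exp(4*t), t*exp(4*t)]
  [0, 0, exp(4*t)]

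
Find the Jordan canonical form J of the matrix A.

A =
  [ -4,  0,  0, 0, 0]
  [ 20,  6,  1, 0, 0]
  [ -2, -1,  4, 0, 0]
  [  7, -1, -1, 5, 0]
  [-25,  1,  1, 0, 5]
J_1(-4) ⊕ J_2(5) ⊕ J_1(5) ⊕ J_1(5)

The characteristic polynomial is
  det(x·I − A) = x^5 - 16*x^4 + 70*x^3 + 100*x^2 - 1375*x + 2500 = (x - 5)^4*(x + 4)

Eigenvalues and multiplicities (the geometric multiplicity of λ is n − rank(A − λI), which equals the number of Jordan blocks for λ):
  λ = -4: algebraic multiplicity = 1, geometric multiplicity = 1
  λ = 5: algebraic multiplicity = 4, geometric multiplicity = 3

Determining the block sizes for each eigenvalue:
  λ = -4: one block (gm = 1), so the single block has size am = 1 → block sizes [1]
  λ = 5: 3 blocks summing to 4 forces exactly one block of size 2 and the rest size 1 → block sizes [2, 1, 1]

Assembling the blocks gives a Jordan form
J =
  [-4, 0, 0, 0, 0]
  [ 0, 5, 1, 0, 0]
  [ 0, 0, 5, 0, 0]
  [ 0, 0, 0, 5, 0]
  [ 0, 0, 0, 0, 5]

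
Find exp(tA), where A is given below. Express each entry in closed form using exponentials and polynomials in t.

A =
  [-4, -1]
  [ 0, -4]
e^{tA} =
  [exp(-4*t), -t*exp(-4*t)]
  [0, exp(-4*t)]

Strategy: write A = P · J · P⁻¹ where J is a Jordan canonical form, so e^{tA} = P · e^{tJ} · P⁻¹, and e^{tJ} can be computed block-by-block.

A has Jordan form
J =
  [-4,  1]
  [ 0, -4]
(up to reordering of blocks).

Per-block formulas:
  For a 2×2 Jordan block J_2(-4): exp(t · J_2(-4)) = e^(-4t)·(I + t·N), where N is the 2×2 nilpotent shift.

After assembling e^{tJ} and conjugating by P, we get:

e^{tA} =
  [exp(-4*t), -t*exp(-4*t)]
  [0, exp(-4*t)]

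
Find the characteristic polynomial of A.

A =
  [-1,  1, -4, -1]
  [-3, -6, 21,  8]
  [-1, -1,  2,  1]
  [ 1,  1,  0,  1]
x^4 + 4*x^3 - 16*x - 16

Expanding det(x·I − A) (e.g. by cofactor expansion or by noting that A is similar to its Jordan form J, which has the same characteristic polynomial as A) gives
  χ_A(x) = x^4 + 4*x^3 - 16*x - 16
which factors as (x - 2)*(x + 2)^3. The eigenvalues (with algebraic multiplicities) are λ = -2 with multiplicity 3, λ = 2 with multiplicity 1.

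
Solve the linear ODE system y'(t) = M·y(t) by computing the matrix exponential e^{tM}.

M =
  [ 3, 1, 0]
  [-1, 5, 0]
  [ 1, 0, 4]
e^{tM} =
  [-t*exp(4*t) + exp(4*t), t*exp(4*t), 0]
  [-t*exp(4*t), t*exp(4*t) + exp(4*t), 0]
  [-t^2*exp(4*t)/2 + t*exp(4*t), t^2*exp(4*t)/2, exp(4*t)]

Strategy: write M = P · J · P⁻¹ where J is a Jordan canonical form, so e^{tM} = P · e^{tJ} · P⁻¹, and e^{tJ} can be computed block-by-block.

M has Jordan form
J =
  [4, 1, 0]
  [0, 4, 1]
  [0, 0, 4]
(up to reordering of blocks).

Per-block formulas:
  For a 3×3 Jordan block J_3(4): exp(t · J_3(4)) = e^(4t)·(I + t·N + (t^2/2)·N^2), where N is the 3×3 nilpotent shift.

After assembling e^{tJ} and conjugating by P, we get:

e^{tM} =
  [-t*exp(4*t) + exp(4*t), t*exp(4*t), 0]
  [-t*exp(4*t), t*exp(4*t) + exp(4*t), 0]
  [-t^2*exp(4*t)/2 + t*exp(4*t), t^2*exp(4*t)/2, exp(4*t)]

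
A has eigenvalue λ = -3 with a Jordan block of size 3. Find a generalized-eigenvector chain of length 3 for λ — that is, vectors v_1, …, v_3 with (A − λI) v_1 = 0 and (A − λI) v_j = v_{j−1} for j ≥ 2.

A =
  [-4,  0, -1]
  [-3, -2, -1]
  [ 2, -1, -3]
A Jordan chain for λ = -3 of length 3:
v_1 = (-1, -2, 1)ᵀ
v_2 = (-1, -3, 2)ᵀ
v_3 = (1, 0, 0)ᵀ

Let N = A − (-3)·I. We want v_3 with N^3 v_3 = 0 but N^2 v_3 ≠ 0; then v_{j-1} := N · v_j for j = 3, …, 2.

Pick v_3 = (1, 0, 0)ᵀ.
Then v_2 = N · v_3 = (-1, -3, 2)ᵀ.
Then v_1 = N · v_2 = (-1, -2, 1)ᵀ.

Sanity check: (A − (-3)·I) v_1 = (0, 0, 0)ᵀ = 0. ✓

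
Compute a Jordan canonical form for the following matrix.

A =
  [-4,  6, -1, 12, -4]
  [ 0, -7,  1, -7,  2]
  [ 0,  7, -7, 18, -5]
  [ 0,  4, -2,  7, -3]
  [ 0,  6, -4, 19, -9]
J_3(-4) ⊕ J_2(-4)

The characteristic polynomial is
  det(x·I − A) = x^5 + 20*x^4 + 160*x^3 + 640*x^2 + 1280*x + 1024 = (x + 4)^5

Eigenvalues and multiplicities (the geometric multiplicity of λ is n − rank(A − λI), which equals the number of Jordan blocks for λ):
  λ = -4: algebraic multiplicity = 5, geometric multiplicity = 2

Determining the block sizes for each eigenvalue:
  λ = -4: with am = 5 and gm = 2, the partition is not yet determined (e.g. several partitions of 5 into 2 parts exist). Let N = A − (-4)·I. Computing rank(N^1) = 3, rank(N^2) = 1, rank(N^3) = 0; the number of blocks of size ≥ j is rank(N^{j−1}) − rank(N^j), giving [2, 2, 1]. So we have 1 block(s) of size 3, 1 block(s) of size 2 → block sizes [3, 2]

Assembling the blocks gives a Jordan form
J =
  [-4,  1,  0,  0,  0]
  [ 0, -4,  1,  0,  0]
  [ 0,  0, -4,  0,  0]
  [ 0,  0,  0, -4,  1]
  [ 0,  0,  0,  0, -4]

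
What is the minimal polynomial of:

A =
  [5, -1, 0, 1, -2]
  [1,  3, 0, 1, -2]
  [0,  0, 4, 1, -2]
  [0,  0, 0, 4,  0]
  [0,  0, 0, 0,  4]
x^2 - 8*x + 16

The characteristic polynomial is χ_A(x) = (x - 4)^5, so the eigenvalues are known. The minimal polynomial is
  m_A(x) = Π_λ (x − λ)^{k_λ}
where k_λ is the size of the *largest* Jordan block for λ (equivalently, the smallest k with (A − λI)^k v = 0 for every generalised eigenvector v of λ).

  λ = 4: largest Jordan block has size 2, contributing (x − 4)^2

So m_A(x) = (x - 4)^2 = x^2 - 8*x + 16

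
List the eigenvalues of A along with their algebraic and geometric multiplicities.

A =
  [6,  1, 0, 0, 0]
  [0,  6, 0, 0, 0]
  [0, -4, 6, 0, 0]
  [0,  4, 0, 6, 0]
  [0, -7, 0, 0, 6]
λ = 6: alg = 5, geom = 4

Step 1 — factor the characteristic polynomial to read off the algebraic multiplicities:
  χ_A(x) = (x - 6)^5

Step 2 — compute geometric multiplicities via the rank-nullity identity g(λ) = n − rank(A − λI):
  rank(A − (6)·I) = 1, so dim ker(A − (6)·I) = n − 1 = 4

Summary:
  λ = 6: algebraic multiplicity = 5, geometric multiplicity = 4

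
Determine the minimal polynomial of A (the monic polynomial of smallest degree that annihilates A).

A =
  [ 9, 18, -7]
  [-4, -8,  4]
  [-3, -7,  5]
x^3 - 6*x^2 + 12*x - 8

The characteristic polynomial is χ_A(x) = (x - 2)^3, so the eigenvalues are known. The minimal polynomial is
  m_A(x) = Π_λ (x − λ)^{k_λ}
where k_λ is the size of the *largest* Jordan block for λ (equivalently, the smallest k with (A − λI)^k v = 0 for every generalised eigenvector v of λ).

  λ = 2: largest Jordan block has size 3, contributing (x − 2)^3

So m_A(x) = (x - 2)^3 = x^3 - 6*x^2 + 12*x - 8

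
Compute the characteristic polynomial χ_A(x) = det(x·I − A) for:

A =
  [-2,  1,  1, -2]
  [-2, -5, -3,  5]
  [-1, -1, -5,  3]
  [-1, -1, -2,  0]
x^4 + 12*x^3 + 54*x^2 + 108*x + 81

Expanding det(x·I − A) (e.g. by cofactor expansion or by noting that A is similar to its Jordan form J, which has the same characteristic polynomial as A) gives
  χ_A(x) = x^4 + 12*x^3 + 54*x^2 + 108*x + 81
which factors as (x + 3)^4. The eigenvalues (with algebraic multiplicities) are λ = -3 with multiplicity 4.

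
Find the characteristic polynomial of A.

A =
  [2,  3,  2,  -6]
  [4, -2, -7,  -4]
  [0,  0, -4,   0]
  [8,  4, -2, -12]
x^4 + 16*x^3 + 96*x^2 + 256*x + 256

Expanding det(x·I − A) (e.g. by cofactor expansion or by noting that A is similar to its Jordan form J, which has the same characteristic polynomial as A) gives
  χ_A(x) = x^4 + 16*x^3 + 96*x^2 + 256*x + 256
which factors as (x + 4)^4. The eigenvalues (with algebraic multiplicities) are λ = -4 with multiplicity 4.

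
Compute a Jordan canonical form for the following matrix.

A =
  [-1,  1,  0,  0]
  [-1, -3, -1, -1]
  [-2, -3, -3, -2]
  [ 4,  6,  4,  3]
J_3(-1) ⊕ J_1(-1)

The characteristic polynomial is
  det(x·I − A) = x^4 + 4*x^3 + 6*x^2 + 4*x + 1 = (x + 1)^4

Eigenvalues and multiplicities (the geometric multiplicity of λ is n − rank(A − λI), which equals the number of Jordan blocks for λ):
  λ = -1: algebraic multiplicity = 4, geometric multiplicity = 2

Determining the block sizes for each eigenvalue:
  λ = -1: with am = 4 and gm = 2, the partition is not yet determined (e.g. several partitions of 4 into 2 parts exist). Let N = A − (-1)·I. Computing rank(N^1) = 2, rank(N^2) = 1, rank(N^3) = 0; the number of blocks of size ≥ j is rank(N^{j−1}) − rank(N^j), giving [2, 1, 1]. So we have 1 block(s) of size 3, 1 block(s) of size 1 → block sizes [3, 1]

Assembling the blocks gives a Jordan form
J =
  [-1,  1,  0,  0]
  [ 0, -1,  1,  0]
  [ 0,  0, -1,  0]
  [ 0,  0,  0, -1]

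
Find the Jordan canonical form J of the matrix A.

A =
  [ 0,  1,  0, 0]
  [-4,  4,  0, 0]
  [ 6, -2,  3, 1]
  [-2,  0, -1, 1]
J_2(2) ⊕ J_2(2)

The characteristic polynomial is
  det(x·I − A) = x^4 - 8*x^3 + 24*x^2 - 32*x + 16 = (x - 2)^4

Eigenvalues and multiplicities (the geometric multiplicity of λ is n − rank(A − λI), which equals the number of Jordan blocks for λ):
  λ = 2: algebraic multiplicity = 4, geometric multiplicity = 2

Determining the block sizes for each eigenvalue:
  λ = 2: with am = 4 and gm = 2, the partition is not yet determined (e.g. several partitions of 4 into 2 parts exist). Let N = A − (2)·I. Computing rank(N^1) = 2, rank(N^2) = 0; the number of blocks of size ≥ j is rank(N^{j−1}) − rank(N^j), giving [2, 2]. So we have 2 block(s) of size 2 → block sizes [2, 2]

Assembling the blocks gives a Jordan form
J =
  [2, 1, 0, 0]
  [0, 2, 0, 0]
  [0, 0, 2, 1]
  [0, 0, 0, 2]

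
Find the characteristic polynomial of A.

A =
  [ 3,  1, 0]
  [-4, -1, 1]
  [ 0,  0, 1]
x^3 - 3*x^2 + 3*x - 1

Expanding det(x·I − A) (e.g. by cofactor expansion or by noting that A is similar to its Jordan form J, which has the same characteristic polynomial as A) gives
  χ_A(x) = x^3 - 3*x^2 + 3*x - 1
which factors as (x - 1)^3. The eigenvalues (with algebraic multiplicities) are λ = 1 with multiplicity 3.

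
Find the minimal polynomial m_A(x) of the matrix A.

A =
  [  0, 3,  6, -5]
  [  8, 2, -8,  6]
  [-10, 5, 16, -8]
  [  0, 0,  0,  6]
x^2 - 12*x + 36

The characteristic polynomial is χ_A(x) = (x - 6)^4, so the eigenvalues are known. The minimal polynomial is
  m_A(x) = Π_λ (x − λ)^{k_λ}
where k_λ is the size of the *largest* Jordan block for λ (equivalently, the smallest k with (A − λI)^k v = 0 for every generalised eigenvector v of λ).

  λ = 6: largest Jordan block has size 2, contributing (x − 6)^2

So m_A(x) = (x - 6)^2 = x^2 - 12*x + 36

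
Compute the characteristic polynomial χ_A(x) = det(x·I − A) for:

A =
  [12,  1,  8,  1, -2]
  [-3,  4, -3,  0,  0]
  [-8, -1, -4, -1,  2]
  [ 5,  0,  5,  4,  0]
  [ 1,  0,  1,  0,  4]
x^5 - 20*x^4 + 160*x^3 - 640*x^2 + 1280*x - 1024

Expanding det(x·I − A) (e.g. by cofactor expansion or by noting that A is similar to its Jordan form J, which has the same characteristic polynomial as A) gives
  χ_A(x) = x^5 - 20*x^4 + 160*x^3 - 640*x^2 + 1280*x - 1024
which factors as (x - 4)^5. The eigenvalues (with algebraic multiplicities) are λ = 4 with multiplicity 5.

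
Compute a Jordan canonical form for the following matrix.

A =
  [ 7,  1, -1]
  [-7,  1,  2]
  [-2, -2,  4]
J_3(4)

The characteristic polynomial is
  det(x·I − A) = x^3 - 12*x^2 + 48*x - 64 = (x - 4)^3

Eigenvalues and multiplicities (the geometric multiplicity of λ is n − rank(A − λI), which equals the number of Jordan blocks for λ):
  λ = 4: algebraic multiplicity = 3, geometric multiplicity = 1

Determining the block sizes for each eigenvalue:
  λ = 4: one block (gm = 1), so the single block has size am = 3 → block sizes [3]

Assembling the blocks gives a Jordan form
J =
  [4, 1, 0]
  [0, 4, 1]
  [0, 0, 4]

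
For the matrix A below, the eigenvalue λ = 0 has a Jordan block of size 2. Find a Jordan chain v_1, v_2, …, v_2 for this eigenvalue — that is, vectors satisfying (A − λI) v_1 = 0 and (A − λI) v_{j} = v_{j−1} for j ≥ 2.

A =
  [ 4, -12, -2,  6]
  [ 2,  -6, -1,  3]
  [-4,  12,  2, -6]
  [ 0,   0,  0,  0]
A Jordan chain for λ = 0 of length 2:
v_1 = (4, 2, -4, 0)ᵀ
v_2 = (1, 0, 0, 0)ᵀ

Let N = A − (0)·I. We want v_2 with N^2 v_2 = 0 but N^1 v_2 ≠ 0; then v_{j-1} := N · v_j for j = 2, …, 2.

Pick v_2 = (1, 0, 0, 0)ᵀ.
Then v_1 = N · v_2 = (4, 2, -4, 0)ᵀ.

Sanity check: (A − (0)·I) v_1 = (0, 0, 0, 0)ᵀ = 0. ✓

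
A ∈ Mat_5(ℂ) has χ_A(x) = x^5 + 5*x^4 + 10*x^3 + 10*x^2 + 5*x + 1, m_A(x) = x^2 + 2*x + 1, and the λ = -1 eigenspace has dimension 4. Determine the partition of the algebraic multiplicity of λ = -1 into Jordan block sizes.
Block sizes for λ = -1: [2, 1, 1, 1]

Step 1 — from the characteristic polynomial, algebraic multiplicity of λ = -1 is 5. From dim ker(A − (-1)·I) = 4, there are exactly 4 Jordan blocks for λ = -1.
Step 2 — from the minimal polynomial, the factor (x + 1)^2 tells us the largest block for λ = -1 has size 2.
Step 3 — with total size 5, 4 blocks, and largest block 2, the block sizes (in nonincreasing order) are [2, 1, 1, 1].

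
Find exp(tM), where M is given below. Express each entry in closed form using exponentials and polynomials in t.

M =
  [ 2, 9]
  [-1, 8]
e^{tM} =
  [-3*t*exp(5*t) + exp(5*t), 9*t*exp(5*t)]
  [-t*exp(5*t), 3*t*exp(5*t) + exp(5*t)]

Strategy: write M = P · J · P⁻¹ where J is a Jordan canonical form, so e^{tM} = P · e^{tJ} · P⁻¹, and e^{tJ} can be computed block-by-block.

M has Jordan form
J =
  [5, 1]
  [0, 5]
(up to reordering of blocks).

Per-block formulas:
  For a 2×2 Jordan block J_2(5): exp(t · J_2(5)) = e^(5t)·(I + t·N), where N is the 2×2 nilpotent shift.

After assembling e^{tJ} and conjugating by P, we get:

e^{tM} =
  [-3*t*exp(5*t) + exp(5*t), 9*t*exp(5*t)]
  [-t*exp(5*t), 3*t*exp(5*t) + exp(5*t)]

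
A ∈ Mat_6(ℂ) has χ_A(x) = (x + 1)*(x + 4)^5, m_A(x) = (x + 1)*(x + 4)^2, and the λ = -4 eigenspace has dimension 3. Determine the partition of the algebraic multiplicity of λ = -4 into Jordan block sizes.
Block sizes for λ = -4: [2, 2, 1]

Step 1 — from the characteristic polynomial, algebraic multiplicity of λ = -4 is 5. From dim ker(A − (-4)·I) = 3, there are exactly 3 Jordan blocks for λ = -4.
Step 2 — from the minimal polynomial, the factor (x + 4)^2 tells us the largest block for λ = -4 has size 2.
Step 3 — with total size 5, 3 blocks, and largest block 2, the block sizes (in nonincreasing order) are [2, 2, 1].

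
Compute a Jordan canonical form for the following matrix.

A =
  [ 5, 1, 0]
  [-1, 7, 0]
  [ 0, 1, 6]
J_3(6)

The characteristic polynomial is
  det(x·I − A) = x^3 - 18*x^2 + 108*x - 216 = (x - 6)^3

Eigenvalues and multiplicities (the geometric multiplicity of λ is n − rank(A − λI), which equals the number of Jordan blocks for λ):
  λ = 6: algebraic multiplicity = 3, geometric multiplicity = 1

Determining the block sizes for each eigenvalue:
  λ = 6: one block (gm = 1), so the single block has size am = 3 → block sizes [3]

Assembling the blocks gives a Jordan form
J =
  [6, 1, 0]
  [0, 6, 1]
  [0, 0, 6]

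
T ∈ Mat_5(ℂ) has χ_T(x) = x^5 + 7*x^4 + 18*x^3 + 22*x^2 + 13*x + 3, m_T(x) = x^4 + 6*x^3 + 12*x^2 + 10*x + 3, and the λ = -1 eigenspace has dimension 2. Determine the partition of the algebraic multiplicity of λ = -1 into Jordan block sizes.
Block sizes for λ = -1: [3, 1]

Step 1 — from the characteristic polynomial, algebraic multiplicity of λ = -1 is 4. From dim ker(T − (-1)·I) = 2, there are exactly 2 Jordan blocks for λ = -1.
Step 2 — from the minimal polynomial, the factor (x + 1)^3 tells us the largest block for λ = -1 has size 3.
Step 3 — with total size 4, 2 blocks, and largest block 3, the block sizes (in nonincreasing order) are [3, 1].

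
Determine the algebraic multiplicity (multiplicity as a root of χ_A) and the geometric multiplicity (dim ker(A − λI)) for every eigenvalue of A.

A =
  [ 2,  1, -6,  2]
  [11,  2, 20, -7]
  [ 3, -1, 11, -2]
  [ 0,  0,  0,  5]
λ = 5: alg = 4, geom = 2

Step 1 — factor the characteristic polynomial to read off the algebraic multiplicities:
  χ_A(x) = (x - 5)^4

Step 2 — compute geometric multiplicities via the rank-nullity identity g(λ) = n − rank(A − λI):
  rank(A − (5)·I) = 2, so dim ker(A − (5)·I) = n − 2 = 2

Summary:
  λ = 5: algebraic multiplicity = 4, geometric multiplicity = 2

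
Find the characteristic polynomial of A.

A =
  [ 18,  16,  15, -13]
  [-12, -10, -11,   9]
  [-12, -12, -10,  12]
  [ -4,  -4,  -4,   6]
x^4 - 4*x^3 + 16*x - 16

Expanding det(x·I − A) (e.g. by cofactor expansion or by noting that A is similar to its Jordan form J, which has the same characteristic polynomial as A) gives
  χ_A(x) = x^4 - 4*x^3 + 16*x - 16
which factors as (x - 2)^3*(x + 2). The eigenvalues (with algebraic multiplicities) are λ = -2 with multiplicity 1, λ = 2 with multiplicity 3.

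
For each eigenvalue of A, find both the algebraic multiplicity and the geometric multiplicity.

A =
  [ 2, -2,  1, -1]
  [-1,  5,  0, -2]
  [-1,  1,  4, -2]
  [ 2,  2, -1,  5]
λ = 4: alg = 4, geom = 2

Step 1 — factor the characteristic polynomial to read off the algebraic multiplicities:
  χ_A(x) = (x - 4)^4

Step 2 — compute geometric multiplicities via the rank-nullity identity g(λ) = n − rank(A − λI):
  rank(A − (4)·I) = 2, so dim ker(A − (4)·I) = n − 2 = 2

Summary:
  λ = 4: algebraic multiplicity = 4, geometric multiplicity = 2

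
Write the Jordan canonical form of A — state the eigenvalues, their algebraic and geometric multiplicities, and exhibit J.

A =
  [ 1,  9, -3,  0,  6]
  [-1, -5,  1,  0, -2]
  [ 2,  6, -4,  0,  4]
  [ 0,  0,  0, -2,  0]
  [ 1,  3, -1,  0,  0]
J_2(-2) ⊕ J_1(-2) ⊕ J_1(-2) ⊕ J_1(-2)

The characteristic polynomial is
  det(x·I − A) = x^5 + 10*x^4 + 40*x^3 + 80*x^2 + 80*x + 32 = (x + 2)^5

Eigenvalues and multiplicities (the geometric multiplicity of λ is n − rank(A − λI), which equals the number of Jordan blocks for λ):
  λ = -2: algebraic multiplicity = 5, geometric multiplicity = 4

Determining the block sizes for each eigenvalue:
  λ = -2: 4 blocks summing to 5 forces exactly one block of size 2 and the rest size 1 → block sizes [2, 1, 1, 1]

Assembling the blocks gives a Jordan form
J =
  [-2,  1,  0,  0,  0]
  [ 0, -2,  0,  0,  0]
  [ 0,  0, -2,  0,  0]
  [ 0,  0,  0, -2,  0]
  [ 0,  0,  0,  0, -2]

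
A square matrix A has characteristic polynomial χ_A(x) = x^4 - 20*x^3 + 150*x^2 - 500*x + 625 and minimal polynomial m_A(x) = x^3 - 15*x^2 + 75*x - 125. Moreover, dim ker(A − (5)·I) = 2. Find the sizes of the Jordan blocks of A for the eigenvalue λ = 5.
Block sizes for λ = 5: [3, 1]

Step 1 — from the characteristic polynomial, algebraic multiplicity of λ = 5 is 4. From dim ker(A − (5)·I) = 2, there are exactly 2 Jordan blocks for λ = 5.
Step 2 — from the minimal polynomial, the factor (x − 5)^3 tells us the largest block for λ = 5 has size 3.
Step 3 — with total size 4, 2 blocks, and largest block 3, the block sizes (in nonincreasing order) are [3, 1].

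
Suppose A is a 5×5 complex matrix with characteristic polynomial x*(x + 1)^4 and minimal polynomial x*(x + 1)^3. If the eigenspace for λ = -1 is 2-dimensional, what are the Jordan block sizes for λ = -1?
Block sizes for λ = -1: [3, 1]

Step 1 — from the characteristic polynomial, algebraic multiplicity of λ = -1 is 4. From dim ker(A − (-1)·I) = 2, there are exactly 2 Jordan blocks for λ = -1.
Step 2 — from the minimal polynomial, the factor (x + 1)^3 tells us the largest block for λ = -1 has size 3.
Step 3 — with total size 4, 2 blocks, and largest block 3, the block sizes (in nonincreasing order) are [3, 1].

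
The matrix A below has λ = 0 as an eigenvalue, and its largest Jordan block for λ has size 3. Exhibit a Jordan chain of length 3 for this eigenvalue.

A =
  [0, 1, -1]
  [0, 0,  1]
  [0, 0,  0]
A Jordan chain for λ = 0 of length 3:
v_1 = (1, 0, 0)ᵀ
v_2 = (-1, 1, 0)ᵀ
v_3 = (0, 0, 1)ᵀ

Let N = A − (0)·I. We want v_3 with N^3 v_3 = 0 but N^2 v_3 ≠ 0; then v_{j-1} := N · v_j for j = 3, …, 2.

Pick v_3 = (0, 0, 1)ᵀ.
Then v_2 = N · v_3 = (-1, 1, 0)ᵀ.
Then v_1 = N · v_2 = (1, 0, 0)ᵀ.

Sanity check: (A − (0)·I) v_1 = (0, 0, 0)ᵀ = 0. ✓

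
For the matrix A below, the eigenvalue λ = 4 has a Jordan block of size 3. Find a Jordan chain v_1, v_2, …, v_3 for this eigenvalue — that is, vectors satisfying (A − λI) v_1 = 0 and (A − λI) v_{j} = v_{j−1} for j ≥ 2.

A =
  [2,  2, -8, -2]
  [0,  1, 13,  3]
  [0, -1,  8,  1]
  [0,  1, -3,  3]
A Jordan chain for λ = 4 of length 3:
v_1 = (0, -1, 0, -1)ᵀ
v_2 = (0, -3, -1, 1)ᵀ
v_3 = (1, 1, 0, 0)ᵀ

Let N = A − (4)·I. We want v_3 with N^3 v_3 = 0 but N^2 v_3 ≠ 0; then v_{j-1} := N · v_j for j = 3, …, 2.

Pick v_3 = (1, 1, 0, 0)ᵀ.
Then v_2 = N · v_3 = (0, -3, -1, 1)ᵀ.
Then v_1 = N · v_2 = (0, -1, 0, -1)ᵀ.

Sanity check: (A − (4)·I) v_1 = (0, 0, 0, 0)ᵀ = 0. ✓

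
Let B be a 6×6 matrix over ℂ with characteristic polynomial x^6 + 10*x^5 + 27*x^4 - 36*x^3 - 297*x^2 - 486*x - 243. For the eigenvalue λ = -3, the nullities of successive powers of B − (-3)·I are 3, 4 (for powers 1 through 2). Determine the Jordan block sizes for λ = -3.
Block sizes for λ = -3: [2, 1, 1]

From the dimensions of kernels of powers, the number of Jordan blocks of size at least j is d_j − d_{j−1} where d_j = dim ker(N^j) (with d_0 = 0). Computing the differences gives [3, 1].
The number of blocks of size exactly k is (#blocks of size ≥ k) − (#blocks of size ≥ k + 1), so the partition is: 2 block(s) of size 1, 1 block(s) of size 2.
In nonincreasing order the block sizes are [2, 1, 1].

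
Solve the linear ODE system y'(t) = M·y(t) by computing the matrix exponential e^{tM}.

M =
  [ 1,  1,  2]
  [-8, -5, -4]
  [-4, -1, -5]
e^{tM} =
  [4*t*exp(-3*t) + exp(-3*t), t*exp(-3*t), 2*t*exp(-3*t)]
  [-8*t*exp(-3*t), -2*t*exp(-3*t) + exp(-3*t), -4*t*exp(-3*t)]
  [-4*t*exp(-3*t), -t*exp(-3*t), -2*t*exp(-3*t) + exp(-3*t)]

Strategy: write M = P · J · P⁻¹ where J is a Jordan canonical form, so e^{tM} = P · e^{tJ} · P⁻¹, and e^{tJ} can be computed block-by-block.

M has Jordan form
J =
  [-3,  1,  0]
  [ 0, -3,  0]
  [ 0,  0, -3]
(up to reordering of blocks).

Per-block formulas:
  For a 1×1 block at λ = -3: exp(t · [-3]) = [e^(-3t)].
  For a 2×2 Jordan block J_2(-3): exp(t · J_2(-3)) = e^(-3t)·(I + t·N), where N is the 2×2 nilpotent shift.

After assembling e^{tJ} and conjugating by P, we get:

e^{tM} =
  [4*t*exp(-3*t) + exp(-3*t), t*exp(-3*t), 2*t*exp(-3*t)]
  [-8*t*exp(-3*t), -2*t*exp(-3*t) + exp(-3*t), -4*t*exp(-3*t)]
  [-4*t*exp(-3*t), -t*exp(-3*t), -2*t*exp(-3*t) + exp(-3*t)]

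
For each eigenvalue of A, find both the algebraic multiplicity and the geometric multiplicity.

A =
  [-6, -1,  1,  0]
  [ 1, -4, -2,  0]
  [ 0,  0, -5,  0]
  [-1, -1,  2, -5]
λ = -5: alg = 4, geom = 2

Step 1 — factor the characteristic polynomial to read off the algebraic multiplicities:
  χ_A(x) = (x + 5)^4

Step 2 — compute geometric multiplicities via the rank-nullity identity g(λ) = n − rank(A − λI):
  rank(A − (-5)·I) = 2, so dim ker(A − (-5)·I) = n − 2 = 2

Summary:
  λ = -5: algebraic multiplicity = 4, geometric multiplicity = 2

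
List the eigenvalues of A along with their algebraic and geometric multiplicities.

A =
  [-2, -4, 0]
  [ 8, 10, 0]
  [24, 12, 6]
λ = 2: alg = 1, geom = 1; λ = 6: alg = 2, geom = 2

Step 1 — factor the characteristic polynomial to read off the algebraic multiplicities:
  χ_A(x) = (x - 6)^2*(x - 2)

Step 2 — compute geometric multiplicities via the rank-nullity identity g(λ) = n − rank(A − λI):
  rank(A − (2)·I) = 2, so dim ker(A − (2)·I) = n − 2 = 1
  rank(A − (6)·I) = 1, so dim ker(A − (6)·I) = n − 1 = 2

Summary:
  λ = 2: algebraic multiplicity = 1, geometric multiplicity = 1
  λ = 6: algebraic multiplicity = 2, geometric multiplicity = 2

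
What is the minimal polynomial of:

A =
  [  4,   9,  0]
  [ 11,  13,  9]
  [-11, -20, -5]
x^3 - 12*x^2 + 48*x - 64

The characteristic polynomial is χ_A(x) = (x - 4)^3, so the eigenvalues are known. The minimal polynomial is
  m_A(x) = Π_λ (x − λ)^{k_λ}
where k_λ is the size of the *largest* Jordan block for λ (equivalently, the smallest k with (A − λI)^k v = 0 for every generalised eigenvector v of λ).

  λ = 4: largest Jordan block has size 3, contributing (x − 4)^3

So m_A(x) = (x - 4)^3 = x^3 - 12*x^2 + 48*x - 64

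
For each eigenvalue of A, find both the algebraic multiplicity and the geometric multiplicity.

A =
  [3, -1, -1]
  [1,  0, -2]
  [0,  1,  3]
λ = 2: alg = 3, geom = 1

Step 1 — factor the characteristic polynomial to read off the algebraic multiplicities:
  χ_A(x) = (x - 2)^3

Step 2 — compute geometric multiplicities via the rank-nullity identity g(λ) = n − rank(A − λI):
  rank(A − (2)·I) = 2, so dim ker(A − (2)·I) = n − 2 = 1

Summary:
  λ = 2: algebraic multiplicity = 3, geometric multiplicity = 1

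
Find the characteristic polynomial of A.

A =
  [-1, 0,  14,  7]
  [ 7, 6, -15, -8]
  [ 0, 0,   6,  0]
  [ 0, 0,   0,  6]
x^4 - 17*x^3 + 90*x^2 - 108*x - 216

Expanding det(x·I − A) (e.g. by cofactor expansion or by noting that A is similar to its Jordan form J, which has the same characteristic polynomial as A) gives
  χ_A(x) = x^4 - 17*x^3 + 90*x^2 - 108*x - 216
which factors as (x - 6)^3*(x + 1). The eigenvalues (with algebraic multiplicities) are λ = -1 with multiplicity 1, λ = 6 with multiplicity 3.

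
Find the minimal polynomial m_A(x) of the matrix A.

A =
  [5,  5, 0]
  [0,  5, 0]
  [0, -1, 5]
x^2 - 10*x + 25

The characteristic polynomial is χ_A(x) = (x - 5)^3, so the eigenvalues are known. The minimal polynomial is
  m_A(x) = Π_λ (x − λ)^{k_λ}
where k_λ is the size of the *largest* Jordan block for λ (equivalently, the smallest k with (A − λI)^k v = 0 for every generalised eigenvector v of λ).

  λ = 5: largest Jordan block has size 2, contributing (x − 5)^2

So m_A(x) = (x - 5)^2 = x^2 - 10*x + 25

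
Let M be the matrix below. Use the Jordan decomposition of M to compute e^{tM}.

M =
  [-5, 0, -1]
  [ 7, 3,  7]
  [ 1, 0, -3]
e^{tM} =
  [-t*exp(-4*t) + exp(-4*t), 0, -t*exp(-4*t)]
  [exp(3*t) - exp(-4*t), exp(3*t), exp(3*t) - exp(-4*t)]
  [t*exp(-4*t), 0, t*exp(-4*t) + exp(-4*t)]

Strategy: write M = P · J · P⁻¹ where J is a Jordan canonical form, so e^{tM} = P · e^{tJ} · P⁻¹, and e^{tJ} can be computed block-by-block.

M has Jordan form
J =
  [-4,  1, 0]
  [ 0, -4, 0]
  [ 0,  0, 3]
(up to reordering of blocks).

Per-block formulas:
  For a 1×1 block at λ = 3: exp(t · [3]) = [e^(3t)].
  For a 2×2 Jordan block J_2(-4): exp(t · J_2(-4)) = e^(-4t)·(I + t·N), where N is the 2×2 nilpotent shift.

After assembling e^{tJ} and conjugating by P, we get:

e^{tM} =
  [-t*exp(-4*t) + exp(-4*t), 0, -t*exp(-4*t)]
  [exp(3*t) - exp(-4*t), exp(3*t), exp(3*t) - exp(-4*t)]
  [t*exp(-4*t), 0, t*exp(-4*t) + exp(-4*t)]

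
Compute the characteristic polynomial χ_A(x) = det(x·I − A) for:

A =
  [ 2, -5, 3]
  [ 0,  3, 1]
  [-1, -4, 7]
x^3 - 12*x^2 + 48*x - 64

Expanding det(x·I − A) (e.g. by cofactor expansion or by noting that A is similar to its Jordan form J, which has the same characteristic polynomial as A) gives
  χ_A(x) = x^3 - 12*x^2 + 48*x - 64
which factors as (x - 4)^3. The eigenvalues (with algebraic multiplicities) are λ = 4 with multiplicity 3.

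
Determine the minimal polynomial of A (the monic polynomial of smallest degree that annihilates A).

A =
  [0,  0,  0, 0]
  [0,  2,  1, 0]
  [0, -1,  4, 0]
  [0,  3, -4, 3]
x^4 - 9*x^3 + 27*x^2 - 27*x

The characteristic polynomial is χ_A(x) = x*(x - 3)^3, so the eigenvalues are known. The minimal polynomial is
  m_A(x) = Π_λ (x − λ)^{k_λ}
where k_λ is the size of the *largest* Jordan block for λ (equivalently, the smallest k with (A − λI)^k v = 0 for every generalised eigenvector v of λ).

  λ = 0: largest Jordan block has size 1, contributing (x − 0)
  λ = 3: largest Jordan block has size 3, contributing (x − 3)^3

So m_A(x) = x*(x - 3)^3 = x^4 - 9*x^3 + 27*x^2 - 27*x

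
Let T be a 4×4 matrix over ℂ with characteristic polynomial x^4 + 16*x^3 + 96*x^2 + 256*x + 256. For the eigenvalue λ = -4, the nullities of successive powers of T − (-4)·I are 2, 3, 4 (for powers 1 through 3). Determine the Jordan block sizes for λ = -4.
Block sizes for λ = -4: [3, 1]

From the dimensions of kernels of powers, the number of Jordan blocks of size at least j is d_j − d_{j−1} where d_j = dim ker(N^j) (with d_0 = 0). Computing the differences gives [2, 1, 1].
The number of blocks of size exactly k is (#blocks of size ≥ k) − (#blocks of size ≥ k + 1), so the partition is: 1 block(s) of size 1, 1 block(s) of size 3.
In nonincreasing order the block sizes are [3, 1].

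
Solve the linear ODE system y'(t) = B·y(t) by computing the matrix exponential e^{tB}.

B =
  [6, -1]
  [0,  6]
e^{tB} =
  [exp(6*t), -t*exp(6*t)]
  [0, exp(6*t)]

Strategy: write B = P · J · P⁻¹ where J is a Jordan canonical form, so e^{tB} = P · e^{tJ} · P⁻¹, and e^{tJ} can be computed block-by-block.

B has Jordan form
J =
  [6, 1]
  [0, 6]
(up to reordering of blocks).

Per-block formulas:
  For a 2×2 Jordan block J_2(6): exp(t · J_2(6)) = e^(6t)·(I + t·N), where N is the 2×2 nilpotent shift.

After assembling e^{tJ} and conjugating by P, we get:

e^{tB} =
  [exp(6*t), -t*exp(6*t)]
  [0, exp(6*t)]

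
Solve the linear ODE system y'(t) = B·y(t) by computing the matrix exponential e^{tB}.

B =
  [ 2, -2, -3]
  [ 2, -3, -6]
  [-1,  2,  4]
e^{tB} =
  [t*exp(t) + exp(t), -2*t*exp(t), -3*t*exp(t)]
  [2*t*exp(t), -4*t*exp(t) + exp(t), -6*t*exp(t)]
  [-t*exp(t), 2*t*exp(t), 3*t*exp(t) + exp(t)]

Strategy: write B = P · J · P⁻¹ where J is a Jordan canonical form, so e^{tB} = P · e^{tJ} · P⁻¹, and e^{tJ} can be computed block-by-block.

B has Jordan form
J =
  [1, 1, 0]
  [0, 1, 0]
  [0, 0, 1]
(up to reordering of blocks).

Per-block formulas:
  For a 2×2 Jordan block J_2(1): exp(t · J_2(1)) = e^(1t)·(I + t·N), where N is the 2×2 nilpotent shift.
  For a 1×1 block at λ = 1: exp(t · [1]) = [e^(1t)].

After assembling e^{tJ} and conjugating by P, we get:

e^{tB} =
  [t*exp(t) + exp(t), -2*t*exp(t), -3*t*exp(t)]
  [2*t*exp(t), -4*t*exp(t) + exp(t), -6*t*exp(t)]
  [-t*exp(t), 2*t*exp(t), 3*t*exp(t) + exp(t)]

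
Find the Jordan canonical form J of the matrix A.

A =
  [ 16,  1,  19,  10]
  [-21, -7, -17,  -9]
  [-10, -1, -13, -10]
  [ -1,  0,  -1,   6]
J_2(-5) ⊕ J_2(6)

The characteristic polynomial is
  det(x·I − A) = x^4 - 2*x^3 - 59*x^2 + 60*x + 900 = (x - 6)^2*(x + 5)^2

Eigenvalues and multiplicities (the geometric multiplicity of λ is n − rank(A − λI), which equals the number of Jordan blocks for λ):
  λ = -5: algebraic multiplicity = 2, geometric multiplicity = 1
  λ = 6: algebraic multiplicity = 2, geometric multiplicity = 1

Determining the block sizes for each eigenvalue:
  λ = -5: one block (gm = 1), so the single block has size am = 2 → block sizes [2]
  λ = 6: one block (gm = 1), so the single block has size am = 2 → block sizes [2]

Assembling the blocks gives a Jordan form
J =
  [-5,  1, 0, 0]
  [ 0, -5, 0, 0]
  [ 0,  0, 6, 1]
  [ 0,  0, 0, 6]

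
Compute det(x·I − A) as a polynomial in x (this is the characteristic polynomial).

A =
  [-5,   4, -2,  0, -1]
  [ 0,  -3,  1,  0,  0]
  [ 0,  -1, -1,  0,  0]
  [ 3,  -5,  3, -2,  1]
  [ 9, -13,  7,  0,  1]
x^5 + 10*x^4 + 40*x^3 + 80*x^2 + 80*x + 32

Expanding det(x·I − A) (e.g. by cofactor expansion or by noting that A is similar to its Jordan form J, which has the same characteristic polynomial as A) gives
  χ_A(x) = x^5 + 10*x^4 + 40*x^3 + 80*x^2 + 80*x + 32
which factors as (x + 2)^5. The eigenvalues (with algebraic multiplicities) are λ = -2 with multiplicity 5.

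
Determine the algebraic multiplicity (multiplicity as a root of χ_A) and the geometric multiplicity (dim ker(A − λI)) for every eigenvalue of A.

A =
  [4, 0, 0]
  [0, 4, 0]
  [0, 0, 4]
λ = 4: alg = 3, geom = 3

Step 1 — factor the characteristic polynomial to read off the algebraic multiplicities:
  χ_A(x) = (x - 4)^3

Step 2 — compute geometric multiplicities via the rank-nullity identity g(λ) = n − rank(A − λI):
  rank(A − (4)·I) = 0, so dim ker(A − (4)·I) = n − 0 = 3

Summary:
  λ = 4: algebraic multiplicity = 3, geometric multiplicity = 3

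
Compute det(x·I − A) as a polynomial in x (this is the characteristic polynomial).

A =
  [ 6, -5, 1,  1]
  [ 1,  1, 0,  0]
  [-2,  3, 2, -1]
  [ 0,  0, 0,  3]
x^4 - 12*x^3 + 54*x^2 - 108*x + 81

Expanding det(x·I − A) (e.g. by cofactor expansion or by noting that A is similar to its Jordan form J, which has the same characteristic polynomial as A) gives
  χ_A(x) = x^4 - 12*x^3 + 54*x^2 - 108*x + 81
which factors as (x - 3)^4. The eigenvalues (with algebraic multiplicities) are λ = 3 with multiplicity 4.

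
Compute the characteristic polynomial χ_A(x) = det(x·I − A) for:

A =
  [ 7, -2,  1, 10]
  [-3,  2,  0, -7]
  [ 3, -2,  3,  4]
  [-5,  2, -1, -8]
x^4 - 4*x^3 + 4*x^2

Expanding det(x·I − A) (e.g. by cofactor expansion or by noting that A is similar to its Jordan form J, which has the same characteristic polynomial as A) gives
  χ_A(x) = x^4 - 4*x^3 + 4*x^2
which factors as x^2*(x - 2)^2. The eigenvalues (with algebraic multiplicities) are λ = 0 with multiplicity 2, λ = 2 with multiplicity 2.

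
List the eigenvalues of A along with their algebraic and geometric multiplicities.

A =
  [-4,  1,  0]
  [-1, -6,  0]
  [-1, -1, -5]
λ = -5: alg = 3, geom = 2

Step 1 — factor the characteristic polynomial to read off the algebraic multiplicities:
  χ_A(x) = (x + 5)^3

Step 2 — compute geometric multiplicities via the rank-nullity identity g(λ) = n − rank(A − λI):
  rank(A − (-5)·I) = 1, so dim ker(A − (-5)·I) = n − 1 = 2

Summary:
  λ = -5: algebraic multiplicity = 3, geometric multiplicity = 2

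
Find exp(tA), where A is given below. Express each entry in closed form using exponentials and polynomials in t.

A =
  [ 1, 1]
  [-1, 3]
e^{tA} =
  [-t*exp(2*t) + exp(2*t), t*exp(2*t)]
  [-t*exp(2*t), t*exp(2*t) + exp(2*t)]

Strategy: write A = P · J · P⁻¹ where J is a Jordan canonical form, so e^{tA} = P · e^{tJ} · P⁻¹, and e^{tJ} can be computed block-by-block.

A has Jordan form
J =
  [2, 1]
  [0, 2]
(up to reordering of blocks).

Per-block formulas:
  For a 2×2 Jordan block J_2(2): exp(t · J_2(2)) = e^(2t)·(I + t·N), where N is the 2×2 nilpotent shift.

After assembling e^{tJ} and conjugating by P, we get:

e^{tA} =
  [-t*exp(2*t) + exp(2*t), t*exp(2*t)]
  [-t*exp(2*t), t*exp(2*t) + exp(2*t)]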